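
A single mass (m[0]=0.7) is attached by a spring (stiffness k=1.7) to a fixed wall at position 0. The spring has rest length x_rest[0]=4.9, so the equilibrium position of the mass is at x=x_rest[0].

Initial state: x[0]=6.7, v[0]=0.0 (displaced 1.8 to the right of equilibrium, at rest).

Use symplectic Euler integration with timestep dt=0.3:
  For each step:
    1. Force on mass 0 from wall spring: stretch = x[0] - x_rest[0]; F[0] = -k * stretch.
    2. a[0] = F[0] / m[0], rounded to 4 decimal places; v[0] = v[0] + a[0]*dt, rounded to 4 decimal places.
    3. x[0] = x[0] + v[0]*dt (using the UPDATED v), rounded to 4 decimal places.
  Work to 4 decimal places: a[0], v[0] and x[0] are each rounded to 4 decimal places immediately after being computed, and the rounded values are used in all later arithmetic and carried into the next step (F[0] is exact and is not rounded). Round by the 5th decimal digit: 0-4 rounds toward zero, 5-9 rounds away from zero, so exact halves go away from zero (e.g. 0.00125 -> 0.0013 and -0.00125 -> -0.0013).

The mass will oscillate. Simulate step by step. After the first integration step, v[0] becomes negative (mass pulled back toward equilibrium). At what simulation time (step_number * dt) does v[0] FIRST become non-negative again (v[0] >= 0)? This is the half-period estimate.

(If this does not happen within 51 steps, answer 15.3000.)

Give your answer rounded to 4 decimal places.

Step 0: x=[6.7000] v=[0.0000]
Step 1: x=[6.3066] v=[-1.3114]
Step 2: x=[5.6057] v=[-2.3362]
Step 3: x=[4.7506] v=[-2.8503]
Step 4: x=[3.9282] v=[-2.7415]
Step 5: x=[3.3182] v=[-2.0335]
Step 6: x=[3.0539] v=[-0.8811]
Step 7: x=[3.1931] v=[0.4639]
First v>=0 after going negative at step 7, time=2.1000

Answer: 2.1000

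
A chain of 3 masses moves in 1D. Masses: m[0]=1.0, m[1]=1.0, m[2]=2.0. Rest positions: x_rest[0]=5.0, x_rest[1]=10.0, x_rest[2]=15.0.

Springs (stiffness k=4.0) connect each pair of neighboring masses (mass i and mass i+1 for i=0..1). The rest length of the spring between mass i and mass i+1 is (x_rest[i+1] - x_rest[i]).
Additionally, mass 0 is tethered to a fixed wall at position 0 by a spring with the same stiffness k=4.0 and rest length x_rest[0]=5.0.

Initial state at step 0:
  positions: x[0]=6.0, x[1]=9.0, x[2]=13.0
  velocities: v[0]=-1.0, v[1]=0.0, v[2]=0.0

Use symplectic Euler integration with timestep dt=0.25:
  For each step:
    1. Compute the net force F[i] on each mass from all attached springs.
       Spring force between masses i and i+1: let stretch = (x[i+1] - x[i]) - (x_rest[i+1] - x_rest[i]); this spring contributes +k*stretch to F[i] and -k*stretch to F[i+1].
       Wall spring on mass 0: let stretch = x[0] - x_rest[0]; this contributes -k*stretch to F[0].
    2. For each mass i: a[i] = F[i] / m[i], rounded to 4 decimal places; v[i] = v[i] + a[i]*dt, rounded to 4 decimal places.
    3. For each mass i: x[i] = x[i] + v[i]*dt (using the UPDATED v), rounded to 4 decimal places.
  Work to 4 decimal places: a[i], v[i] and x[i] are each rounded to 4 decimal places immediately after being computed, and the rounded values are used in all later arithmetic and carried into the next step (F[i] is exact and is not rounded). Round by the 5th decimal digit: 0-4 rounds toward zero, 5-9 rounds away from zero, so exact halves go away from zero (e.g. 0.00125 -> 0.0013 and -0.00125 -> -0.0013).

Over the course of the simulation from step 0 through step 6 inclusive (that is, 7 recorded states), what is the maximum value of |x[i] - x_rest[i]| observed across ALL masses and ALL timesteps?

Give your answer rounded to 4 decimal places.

Answer: 2.0127

Derivation:
Step 0: x=[6.0000 9.0000 13.0000] v=[-1.0000 0.0000 0.0000]
Step 1: x=[5.0000 9.2500 13.1250] v=[-4.0000 1.0000 0.5000]
Step 2: x=[3.8125 9.4063 13.3906] v=[-4.7500 0.6250 1.0625]
Step 3: x=[3.0703 9.1602 13.7832] v=[-2.9687 -0.9845 1.5704]
Step 4: x=[3.0830 8.5474 14.2229] v=[0.0509 -2.4514 1.7589]
Step 5: x=[3.6911 7.9873 14.5782] v=[2.4323 -2.2403 1.4212]
Step 6: x=[4.4505 8.0009 14.7347] v=[3.0374 0.0544 0.6258]
Max displacement = 2.0127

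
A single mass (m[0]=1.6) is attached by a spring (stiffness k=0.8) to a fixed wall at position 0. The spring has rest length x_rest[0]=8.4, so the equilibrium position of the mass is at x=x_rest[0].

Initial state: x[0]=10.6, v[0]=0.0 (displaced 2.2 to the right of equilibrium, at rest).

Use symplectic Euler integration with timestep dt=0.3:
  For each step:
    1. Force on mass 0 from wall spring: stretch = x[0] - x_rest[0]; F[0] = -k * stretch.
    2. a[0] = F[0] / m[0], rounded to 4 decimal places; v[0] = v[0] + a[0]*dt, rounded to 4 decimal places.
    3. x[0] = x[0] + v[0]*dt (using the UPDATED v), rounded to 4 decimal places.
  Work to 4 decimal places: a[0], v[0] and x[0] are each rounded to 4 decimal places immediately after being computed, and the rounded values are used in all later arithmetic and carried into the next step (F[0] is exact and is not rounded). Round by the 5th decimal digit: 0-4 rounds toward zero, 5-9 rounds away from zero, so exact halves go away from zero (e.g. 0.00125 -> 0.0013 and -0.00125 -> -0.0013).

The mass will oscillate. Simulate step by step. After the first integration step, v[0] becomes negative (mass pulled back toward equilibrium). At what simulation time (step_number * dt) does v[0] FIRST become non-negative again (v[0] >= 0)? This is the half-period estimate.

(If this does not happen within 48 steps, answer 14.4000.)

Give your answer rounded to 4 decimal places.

Answer: 4.5000

Derivation:
Step 0: x=[10.6000] v=[0.0000]
Step 1: x=[10.5010] v=[-0.3300]
Step 2: x=[10.3074] v=[-0.6452]
Step 3: x=[10.0280] v=[-0.9313]
Step 4: x=[9.6754] v=[-1.1755]
Step 5: x=[9.2654] v=[-1.3668]
Step 6: x=[8.8164] v=[-1.4966]
Step 7: x=[8.3487] v=[-1.5591]
Step 8: x=[7.8833] v=[-1.5514]
Step 9: x=[7.4411] v=[-1.4739]
Step 10: x=[7.0421] v=[-1.3301]
Step 11: x=[6.7042] v=[-1.1264]
Step 12: x=[6.4426] v=[-0.8720]
Step 13: x=[6.2691] v=[-0.5784]
Step 14: x=[6.1915] v=[-0.2588]
Step 15: x=[6.2133] v=[0.0725]
First v>=0 after going negative at step 15, time=4.5000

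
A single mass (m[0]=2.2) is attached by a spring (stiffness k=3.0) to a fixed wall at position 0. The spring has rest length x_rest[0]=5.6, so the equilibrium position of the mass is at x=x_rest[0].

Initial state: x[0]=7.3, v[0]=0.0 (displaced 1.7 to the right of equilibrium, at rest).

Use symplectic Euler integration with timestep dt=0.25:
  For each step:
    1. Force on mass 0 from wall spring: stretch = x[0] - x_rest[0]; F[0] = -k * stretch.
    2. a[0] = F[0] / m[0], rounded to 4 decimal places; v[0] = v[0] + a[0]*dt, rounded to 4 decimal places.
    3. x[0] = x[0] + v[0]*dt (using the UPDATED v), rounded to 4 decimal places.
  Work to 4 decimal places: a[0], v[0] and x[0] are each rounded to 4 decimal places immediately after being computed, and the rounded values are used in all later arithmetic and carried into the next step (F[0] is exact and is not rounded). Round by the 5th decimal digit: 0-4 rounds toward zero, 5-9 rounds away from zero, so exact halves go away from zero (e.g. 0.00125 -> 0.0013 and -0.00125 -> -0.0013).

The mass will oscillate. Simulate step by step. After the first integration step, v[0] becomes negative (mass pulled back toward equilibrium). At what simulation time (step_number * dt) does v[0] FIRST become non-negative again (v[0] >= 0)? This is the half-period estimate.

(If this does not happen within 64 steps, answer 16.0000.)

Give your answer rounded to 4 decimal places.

Step 0: x=[7.3000] v=[0.0000]
Step 1: x=[7.1551] v=[-0.5796]
Step 2: x=[6.8777] v=[-1.1098]
Step 3: x=[6.4914] v=[-1.5454]
Step 4: x=[6.0291] v=[-1.8493]
Step 5: x=[5.5302] v=[-1.9956]
Step 6: x=[5.0373] v=[-1.9718]
Step 7: x=[4.5923] v=[-1.7800]
Step 8: x=[4.2332] v=[-1.4365]
Step 9: x=[3.9906] v=[-0.9706]
Step 10: x=[3.8851] v=[-0.4220]
Step 11: x=[3.9258] v=[0.1626]
First v>=0 after going negative at step 11, time=2.7500

Answer: 2.7500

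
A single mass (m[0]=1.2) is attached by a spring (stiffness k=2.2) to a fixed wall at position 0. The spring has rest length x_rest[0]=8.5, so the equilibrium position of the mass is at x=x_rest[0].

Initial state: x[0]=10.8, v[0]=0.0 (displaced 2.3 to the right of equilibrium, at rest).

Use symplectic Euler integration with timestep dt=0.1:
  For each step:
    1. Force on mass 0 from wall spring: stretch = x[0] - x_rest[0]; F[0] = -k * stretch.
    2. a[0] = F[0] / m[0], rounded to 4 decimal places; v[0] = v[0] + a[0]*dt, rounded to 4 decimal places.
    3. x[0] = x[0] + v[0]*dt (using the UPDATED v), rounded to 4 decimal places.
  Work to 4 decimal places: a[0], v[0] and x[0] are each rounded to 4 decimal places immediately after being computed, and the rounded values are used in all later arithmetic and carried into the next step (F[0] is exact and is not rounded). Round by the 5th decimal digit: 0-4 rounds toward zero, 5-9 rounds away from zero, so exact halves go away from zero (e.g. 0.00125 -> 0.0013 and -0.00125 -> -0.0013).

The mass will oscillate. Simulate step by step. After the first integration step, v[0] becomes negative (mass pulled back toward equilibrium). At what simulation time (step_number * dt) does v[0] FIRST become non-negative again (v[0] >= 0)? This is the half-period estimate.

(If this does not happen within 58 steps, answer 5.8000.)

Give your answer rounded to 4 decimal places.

Step 0: x=[10.8000] v=[0.0000]
Step 1: x=[10.7578] v=[-0.4217]
Step 2: x=[10.6742] v=[-0.8356]
Step 3: x=[10.5508] v=[-1.2342]
Step 4: x=[10.3898] v=[-1.6102]
Step 5: x=[10.1941] v=[-1.9567]
Step 6: x=[9.9674] v=[-2.2673]
Step 7: x=[9.7138] v=[-2.5363]
Step 8: x=[9.4379] v=[-2.7588]
Step 9: x=[9.1448] v=[-2.9308]
Step 10: x=[8.8399] v=[-3.0490]
Step 11: x=[8.5288] v=[-3.1113]
Step 12: x=[8.2171] v=[-3.1166]
Step 13: x=[7.9106] v=[-3.0647]
Step 14: x=[7.6149] v=[-2.9566]
Step 15: x=[7.3355] v=[-2.7943]
Step 16: x=[7.0774] v=[-2.5808]
Step 17: x=[6.8454] v=[-2.3200]
Step 18: x=[6.6437] v=[-2.0167]
Step 19: x=[6.4761] v=[-1.6764]
Step 20: x=[6.3456] v=[-1.3054]
Step 21: x=[6.2546] v=[-0.9104]
Step 22: x=[6.2047] v=[-0.4987]
Step 23: x=[6.1969] v=[-0.0779]
Step 24: x=[6.2313] v=[0.3443]
First v>=0 after going negative at step 24, time=2.4000

Answer: 2.4000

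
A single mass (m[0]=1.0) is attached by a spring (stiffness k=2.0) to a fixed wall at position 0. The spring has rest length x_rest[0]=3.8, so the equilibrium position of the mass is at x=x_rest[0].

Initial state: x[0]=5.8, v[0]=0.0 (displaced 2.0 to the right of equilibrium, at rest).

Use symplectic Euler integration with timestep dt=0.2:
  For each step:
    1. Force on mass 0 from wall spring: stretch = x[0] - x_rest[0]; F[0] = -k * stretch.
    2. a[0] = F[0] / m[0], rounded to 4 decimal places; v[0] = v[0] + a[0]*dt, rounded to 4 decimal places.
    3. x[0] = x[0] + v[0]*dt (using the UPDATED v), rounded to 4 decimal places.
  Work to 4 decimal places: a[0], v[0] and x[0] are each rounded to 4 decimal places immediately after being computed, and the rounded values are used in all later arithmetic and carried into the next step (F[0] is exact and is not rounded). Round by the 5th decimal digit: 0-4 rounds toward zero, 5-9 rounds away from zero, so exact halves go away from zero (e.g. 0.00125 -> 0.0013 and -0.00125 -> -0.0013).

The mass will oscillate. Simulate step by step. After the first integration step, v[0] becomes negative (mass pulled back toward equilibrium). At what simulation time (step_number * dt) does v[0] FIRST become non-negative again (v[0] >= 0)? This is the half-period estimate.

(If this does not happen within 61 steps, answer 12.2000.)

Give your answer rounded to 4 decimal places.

Answer: 2.4000

Derivation:
Step 0: x=[5.8000] v=[0.0000]
Step 1: x=[5.6400] v=[-0.8000]
Step 2: x=[5.3328] v=[-1.5360]
Step 3: x=[4.9030] v=[-2.1491]
Step 4: x=[4.3849] v=[-2.5903]
Step 5: x=[3.8200] v=[-2.8243]
Step 6: x=[3.2535] v=[-2.8323]
Step 7: x=[2.7308] v=[-2.6137]
Step 8: x=[2.2936] v=[-2.1860]
Step 9: x=[1.9769] v=[-1.5834]
Step 10: x=[1.8061] v=[-0.8542]
Step 11: x=[1.7948] v=[-0.0566]
Step 12: x=[1.9439] v=[0.7455]
First v>=0 after going negative at step 12, time=2.4000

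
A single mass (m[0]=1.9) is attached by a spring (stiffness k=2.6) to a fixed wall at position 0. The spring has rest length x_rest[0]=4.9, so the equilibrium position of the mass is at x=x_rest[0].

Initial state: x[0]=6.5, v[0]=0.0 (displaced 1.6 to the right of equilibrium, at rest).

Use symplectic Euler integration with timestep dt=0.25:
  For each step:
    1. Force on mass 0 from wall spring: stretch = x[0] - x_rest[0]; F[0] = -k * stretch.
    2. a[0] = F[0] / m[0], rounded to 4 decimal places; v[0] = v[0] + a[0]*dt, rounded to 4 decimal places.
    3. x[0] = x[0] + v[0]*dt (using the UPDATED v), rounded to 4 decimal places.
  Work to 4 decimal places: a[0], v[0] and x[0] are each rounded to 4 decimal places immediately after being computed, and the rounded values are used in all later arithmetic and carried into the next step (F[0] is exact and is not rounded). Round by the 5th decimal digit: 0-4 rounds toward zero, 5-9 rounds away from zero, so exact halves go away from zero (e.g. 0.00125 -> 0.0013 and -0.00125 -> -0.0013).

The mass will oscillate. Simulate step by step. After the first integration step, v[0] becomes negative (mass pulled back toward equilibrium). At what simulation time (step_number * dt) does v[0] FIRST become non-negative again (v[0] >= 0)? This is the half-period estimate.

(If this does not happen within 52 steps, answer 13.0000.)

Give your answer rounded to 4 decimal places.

Step 0: x=[6.5000] v=[0.0000]
Step 1: x=[6.3632] v=[-0.5474]
Step 2: x=[6.1012] v=[-1.0480]
Step 3: x=[5.7365] v=[-1.4589]
Step 4: x=[5.3002] v=[-1.7451]
Step 5: x=[4.8297] v=[-1.8820]
Step 6: x=[4.3652] v=[-1.8580]
Step 7: x=[3.9464] v=[-1.6751]
Step 8: x=[3.6092] v=[-1.3489]
Step 9: x=[3.3824] v=[-0.9073]
Step 10: x=[3.2854] v=[-0.3881]
Step 11: x=[3.3265] v=[0.1643]
First v>=0 after going negative at step 11, time=2.7500

Answer: 2.7500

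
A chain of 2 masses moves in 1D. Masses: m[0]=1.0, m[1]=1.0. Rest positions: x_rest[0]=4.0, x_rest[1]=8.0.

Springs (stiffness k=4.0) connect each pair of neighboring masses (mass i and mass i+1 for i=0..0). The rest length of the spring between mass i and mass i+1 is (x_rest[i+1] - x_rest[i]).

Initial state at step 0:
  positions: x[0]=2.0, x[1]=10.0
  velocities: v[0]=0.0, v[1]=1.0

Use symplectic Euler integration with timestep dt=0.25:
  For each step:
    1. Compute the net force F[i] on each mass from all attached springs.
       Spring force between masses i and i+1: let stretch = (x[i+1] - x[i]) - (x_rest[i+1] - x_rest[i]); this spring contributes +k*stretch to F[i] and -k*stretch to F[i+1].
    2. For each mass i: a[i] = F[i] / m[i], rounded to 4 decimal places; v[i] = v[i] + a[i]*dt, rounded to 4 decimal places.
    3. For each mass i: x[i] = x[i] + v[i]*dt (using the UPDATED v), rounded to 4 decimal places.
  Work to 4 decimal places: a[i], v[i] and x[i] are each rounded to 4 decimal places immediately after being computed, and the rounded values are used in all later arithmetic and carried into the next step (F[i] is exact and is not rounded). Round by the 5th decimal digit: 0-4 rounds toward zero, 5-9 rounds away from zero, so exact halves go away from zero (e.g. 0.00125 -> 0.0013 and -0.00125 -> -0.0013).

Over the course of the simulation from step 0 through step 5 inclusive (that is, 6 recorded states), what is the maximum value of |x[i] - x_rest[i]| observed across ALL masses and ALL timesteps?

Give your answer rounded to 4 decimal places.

Step 0: x=[2.0000 10.0000] v=[0.0000 1.0000]
Step 1: x=[3.0000 9.2500] v=[4.0000 -3.0000]
Step 2: x=[4.5625 7.9375] v=[6.2500 -5.2500]
Step 3: x=[5.9688 6.7813] v=[5.6250 -4.6250]
Step 4: x=[6.5782 6.4219] v=[2.4375 -1.4375]
Step 5: x=[6.1485 7.1016] v=[-1.7188 2.7188]
Max displacement = 2.5782

Answer: 2.5782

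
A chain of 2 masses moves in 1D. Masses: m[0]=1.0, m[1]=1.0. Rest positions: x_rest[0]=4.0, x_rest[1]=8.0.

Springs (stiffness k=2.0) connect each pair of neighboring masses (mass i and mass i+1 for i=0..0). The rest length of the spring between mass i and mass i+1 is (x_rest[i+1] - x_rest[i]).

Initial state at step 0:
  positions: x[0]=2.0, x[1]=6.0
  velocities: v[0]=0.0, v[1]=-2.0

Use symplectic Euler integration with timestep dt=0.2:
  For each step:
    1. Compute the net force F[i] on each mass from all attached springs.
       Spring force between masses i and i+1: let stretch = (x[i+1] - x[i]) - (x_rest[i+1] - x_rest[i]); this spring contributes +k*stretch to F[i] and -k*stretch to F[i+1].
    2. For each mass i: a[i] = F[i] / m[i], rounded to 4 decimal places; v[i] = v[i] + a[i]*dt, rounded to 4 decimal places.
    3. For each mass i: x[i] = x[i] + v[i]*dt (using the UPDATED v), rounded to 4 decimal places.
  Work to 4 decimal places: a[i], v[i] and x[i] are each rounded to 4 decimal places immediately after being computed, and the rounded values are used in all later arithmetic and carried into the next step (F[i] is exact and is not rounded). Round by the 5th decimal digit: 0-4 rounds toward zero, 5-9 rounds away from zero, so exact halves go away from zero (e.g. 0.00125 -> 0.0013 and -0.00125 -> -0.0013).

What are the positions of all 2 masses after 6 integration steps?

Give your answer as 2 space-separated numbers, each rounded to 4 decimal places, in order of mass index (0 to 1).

Step 0: x=[2.0000 6.0000] v=[0.0000 -2.0000]
Step 1: x=[2.0000 5.6000] v=[0.0000 -2.0000]
Step 2: x=[1.9680 5.2320] v=[-0.1600 -1.8400]
Step 3: x=[1.8771 4.9229] v=[-0.4544 -1.5456]
Step 4: x=[1.7099 4.6901] v=[-0.8361 -1.1639]
Step 5: x=[1.4611 4.5389] v=[-1.2440 -0.7560]
Step 6: x=[1.1385 4.4615] v=[-1.6129 -0.3871]

Answer: 1.1385 4.4615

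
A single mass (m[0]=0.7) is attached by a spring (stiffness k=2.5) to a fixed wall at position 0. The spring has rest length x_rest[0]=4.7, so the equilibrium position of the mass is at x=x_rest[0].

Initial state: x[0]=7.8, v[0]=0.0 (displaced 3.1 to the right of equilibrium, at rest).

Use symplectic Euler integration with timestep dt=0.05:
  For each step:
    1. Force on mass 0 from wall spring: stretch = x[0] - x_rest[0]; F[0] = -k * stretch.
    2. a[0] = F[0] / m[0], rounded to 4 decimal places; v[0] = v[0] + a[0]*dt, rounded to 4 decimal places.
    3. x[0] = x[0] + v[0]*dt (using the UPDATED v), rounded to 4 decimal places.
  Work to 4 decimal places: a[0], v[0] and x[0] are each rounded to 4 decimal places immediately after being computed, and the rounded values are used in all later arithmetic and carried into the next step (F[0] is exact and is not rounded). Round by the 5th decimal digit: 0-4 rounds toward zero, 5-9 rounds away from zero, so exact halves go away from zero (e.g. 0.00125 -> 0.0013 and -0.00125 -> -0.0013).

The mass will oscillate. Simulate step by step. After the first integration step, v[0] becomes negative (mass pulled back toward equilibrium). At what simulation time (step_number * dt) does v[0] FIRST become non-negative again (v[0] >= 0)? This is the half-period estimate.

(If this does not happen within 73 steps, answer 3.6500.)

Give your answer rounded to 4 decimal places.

Step 0: x=[7.8000] v=[0.0000]
Step 1: x=[7.7723] v=[-0.5536]
Step 2: x=[7.7172] v=[-1.1022]
Step 3: x=[7.6352] v=[-1.6410]
Step 4: x=[7.5269] v=[-2.1651]
Step 5: x=[7.3934] v=[-2.6699]
Step 6: x=[7.2359] v=[-3.1509]
Step 7: x=[7.0557] v=[-3.6037]
Step 8: x=[6.8545] v=[-4.0244]
Step 9: x=[6.6340] v=[-4.4091]
Step 10: x=[6.3963] v=[-4.7545]
Step 11: x=[6.1434] v=[-5.0574]
Step 12: x=[5.8776] v=[-5.3152]
Step 13: x=[5.6013] v=[-5.5255]
Step 14: x=[5.3170] v=[-5.6864]
Step 15: x=[5.0272] v=[-5.7966]
Step 16: x=[4.7345] v=[-5.8550]
Step 17: x=[4.4414] v=[-5.8612]
Step 18: x=[4.1507] v=[-5.8150]
Step 19: x=[3.8649] v=[-5.7169]
Step 20: x=[3.5865] v=[-5.5678]
Step 21: x=[3.3181] v=[-5.3690]
Step 22: x=[3.0620] v=[-5.1222]
Step 23: x=[2.8205] v=[-4.8297]
Step 24: x=[2.5958] v=[-4.4941]
Step 25: x=[2.3899] v=[-4.1184]
Step 26: x=[2.2046] v=[-3.7059]
Step 27: x=[2.0416] v=[-3.2603]
Step 28: x=[1.9023] v=[-2.7856]
Step 29: x=[1.7880] v=[-2.2860]
Step 30: x=[1.6997] v=[-1.7660]
Step 31: x=[1.6382] v=[-1.2302]
Step 32: x=[1.6040] v=[-0.6835]
Step 33: x=[1.5975] v=[-0.1306]
Step 34: x=[1.6187] v=[0.4234]
First v>=0 after going negative at step 34, time=1.7000

Answer: 1.7000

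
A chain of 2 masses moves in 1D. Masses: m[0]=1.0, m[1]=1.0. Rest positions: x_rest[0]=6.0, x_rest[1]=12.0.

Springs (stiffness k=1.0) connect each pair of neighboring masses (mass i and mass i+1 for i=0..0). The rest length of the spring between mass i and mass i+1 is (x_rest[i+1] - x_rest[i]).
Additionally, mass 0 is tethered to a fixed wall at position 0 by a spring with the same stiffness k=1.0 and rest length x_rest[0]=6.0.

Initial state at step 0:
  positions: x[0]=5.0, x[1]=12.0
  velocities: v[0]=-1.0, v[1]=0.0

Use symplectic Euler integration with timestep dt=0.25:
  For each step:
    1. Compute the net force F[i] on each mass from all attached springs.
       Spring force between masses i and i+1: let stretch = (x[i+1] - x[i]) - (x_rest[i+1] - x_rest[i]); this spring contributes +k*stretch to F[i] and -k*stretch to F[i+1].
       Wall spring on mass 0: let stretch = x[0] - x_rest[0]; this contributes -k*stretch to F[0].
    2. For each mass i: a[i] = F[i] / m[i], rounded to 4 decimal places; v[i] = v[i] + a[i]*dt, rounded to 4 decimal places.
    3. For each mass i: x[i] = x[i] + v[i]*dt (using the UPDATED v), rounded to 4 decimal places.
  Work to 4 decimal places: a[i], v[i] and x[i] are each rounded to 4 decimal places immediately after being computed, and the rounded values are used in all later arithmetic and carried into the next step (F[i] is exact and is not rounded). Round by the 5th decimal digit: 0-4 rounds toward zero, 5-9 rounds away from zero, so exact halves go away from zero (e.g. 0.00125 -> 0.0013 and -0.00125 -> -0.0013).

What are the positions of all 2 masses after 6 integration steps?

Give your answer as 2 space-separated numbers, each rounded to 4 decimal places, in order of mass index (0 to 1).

Answer: 5.8496 10.9580

Derivation:
Step 0: x=[5.0000 12.0000] v=[-1.0000 0.0000]
Step 1: x=[4.8750 11.9375] v=[-0.5000 -0.2500]
Step 2: x=[4.8867 11.8086] v=[0.0469 -0.5156]
Step 3: x=[5.0256 11.6221] v=[0.5557 -0.7461]
Step 4: x=[5.2627 11.3983] v=[0.9484 -0.8952]
Step 5: x=[5.5544 11.1660] v=[1.1666 -0.9291]
Step 6: x=[5.8496 10.9580] v=[1.1809 -0.8320]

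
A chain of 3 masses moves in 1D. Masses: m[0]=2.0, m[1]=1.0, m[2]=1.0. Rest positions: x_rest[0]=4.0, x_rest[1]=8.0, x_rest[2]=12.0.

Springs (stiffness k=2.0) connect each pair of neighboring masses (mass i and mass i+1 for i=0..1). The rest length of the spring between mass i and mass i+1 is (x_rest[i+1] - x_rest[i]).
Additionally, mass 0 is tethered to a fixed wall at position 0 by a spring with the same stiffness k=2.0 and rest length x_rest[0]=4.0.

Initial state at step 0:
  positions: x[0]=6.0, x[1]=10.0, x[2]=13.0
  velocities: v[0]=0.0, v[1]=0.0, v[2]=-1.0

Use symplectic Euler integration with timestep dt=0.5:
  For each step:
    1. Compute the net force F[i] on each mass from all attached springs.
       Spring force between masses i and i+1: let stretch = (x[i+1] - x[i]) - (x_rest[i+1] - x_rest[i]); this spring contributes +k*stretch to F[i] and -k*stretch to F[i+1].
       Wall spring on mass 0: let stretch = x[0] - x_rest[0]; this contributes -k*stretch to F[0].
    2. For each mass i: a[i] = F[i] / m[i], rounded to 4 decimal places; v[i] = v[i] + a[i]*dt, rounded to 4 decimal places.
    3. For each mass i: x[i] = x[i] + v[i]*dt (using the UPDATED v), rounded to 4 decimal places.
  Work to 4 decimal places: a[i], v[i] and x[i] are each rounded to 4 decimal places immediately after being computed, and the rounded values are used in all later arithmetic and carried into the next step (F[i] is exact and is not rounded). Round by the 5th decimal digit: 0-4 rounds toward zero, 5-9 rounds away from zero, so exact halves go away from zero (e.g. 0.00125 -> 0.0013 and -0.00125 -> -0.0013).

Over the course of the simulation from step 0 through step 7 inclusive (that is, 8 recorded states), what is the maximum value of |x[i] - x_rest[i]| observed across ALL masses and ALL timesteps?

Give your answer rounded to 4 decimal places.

Answer: 2.3632

Derivation:
Step 0: x=[6.0000 10.0000 13.0000] v=[0.0000 0.0000 -1.0000]
Step 1: x=[5.5000 9.5000 13.0000] v=[-1.0000 -1.0000 0.0000]
Step 2: x=[4.6250 8.7500 13.2500] v=[-1.7500 -1.5000 0.5000]
Step 3: x=[3.6250 8.1875 13.2500] v=[-2.0000 -1.1250 0.0000]
Step 4: x=[2.8594 7.8750 12.7188] v=[-1.5313 -0.6250 -1.0625]
Step 5: x=[2.6328 7.4766 11.7657] v=[-0.4532 -0.7968 -1.9063]
Step 6: x=[2.9590 6.8009 10.6680] v=[0.6523 -1.3515 -2.1954]
Step 7: x=[3.5059 6.1378 9.6368] v=[1.0938 -1.3263 -2.0625]
Max displacement = 2.3632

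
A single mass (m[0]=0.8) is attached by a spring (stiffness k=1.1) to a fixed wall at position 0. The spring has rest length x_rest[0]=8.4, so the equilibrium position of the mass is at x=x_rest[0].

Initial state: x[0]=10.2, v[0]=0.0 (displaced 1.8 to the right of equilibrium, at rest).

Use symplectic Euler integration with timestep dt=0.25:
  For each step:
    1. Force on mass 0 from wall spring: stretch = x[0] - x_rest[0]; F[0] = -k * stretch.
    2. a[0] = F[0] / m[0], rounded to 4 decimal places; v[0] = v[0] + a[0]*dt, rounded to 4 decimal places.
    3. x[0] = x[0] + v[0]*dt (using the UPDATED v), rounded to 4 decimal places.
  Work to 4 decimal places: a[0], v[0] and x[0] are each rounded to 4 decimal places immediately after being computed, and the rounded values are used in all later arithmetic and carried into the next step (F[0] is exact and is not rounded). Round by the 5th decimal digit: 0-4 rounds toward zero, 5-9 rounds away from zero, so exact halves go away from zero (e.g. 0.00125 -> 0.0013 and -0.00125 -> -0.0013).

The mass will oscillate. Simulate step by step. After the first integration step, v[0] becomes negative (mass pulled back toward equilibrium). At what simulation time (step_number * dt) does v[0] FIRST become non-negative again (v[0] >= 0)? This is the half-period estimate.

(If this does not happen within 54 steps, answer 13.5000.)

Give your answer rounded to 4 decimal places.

Step 0: x=[10.2000] v=[0.0000]
Step 1: x=[10.0453] v=[-0.6188]
Step 2: x=[9.7492] v=[-1.1844]
Step 3: x=[9.3372] v=[-1.6482]
Step 4: x=[8.8446] v=[-1.9704]
Step 5: x=[8.3138] v=[-2.1232]
Step 6: x=[7.7904] v=[-2.0936]
Step 7: x=[7.3194] v=[-1.8841]
Step 8: x=[6.9412] v=[-1.5127]
Step 9: x=[6.6884] v=[-1.0112]
Step 10: x=[6.5827] v=[-0.4228]
Step 11: x=[6.6332] v=[0.2019]
First v>=0 after going negative at step 11, time=2.7500

Answer: 2.7500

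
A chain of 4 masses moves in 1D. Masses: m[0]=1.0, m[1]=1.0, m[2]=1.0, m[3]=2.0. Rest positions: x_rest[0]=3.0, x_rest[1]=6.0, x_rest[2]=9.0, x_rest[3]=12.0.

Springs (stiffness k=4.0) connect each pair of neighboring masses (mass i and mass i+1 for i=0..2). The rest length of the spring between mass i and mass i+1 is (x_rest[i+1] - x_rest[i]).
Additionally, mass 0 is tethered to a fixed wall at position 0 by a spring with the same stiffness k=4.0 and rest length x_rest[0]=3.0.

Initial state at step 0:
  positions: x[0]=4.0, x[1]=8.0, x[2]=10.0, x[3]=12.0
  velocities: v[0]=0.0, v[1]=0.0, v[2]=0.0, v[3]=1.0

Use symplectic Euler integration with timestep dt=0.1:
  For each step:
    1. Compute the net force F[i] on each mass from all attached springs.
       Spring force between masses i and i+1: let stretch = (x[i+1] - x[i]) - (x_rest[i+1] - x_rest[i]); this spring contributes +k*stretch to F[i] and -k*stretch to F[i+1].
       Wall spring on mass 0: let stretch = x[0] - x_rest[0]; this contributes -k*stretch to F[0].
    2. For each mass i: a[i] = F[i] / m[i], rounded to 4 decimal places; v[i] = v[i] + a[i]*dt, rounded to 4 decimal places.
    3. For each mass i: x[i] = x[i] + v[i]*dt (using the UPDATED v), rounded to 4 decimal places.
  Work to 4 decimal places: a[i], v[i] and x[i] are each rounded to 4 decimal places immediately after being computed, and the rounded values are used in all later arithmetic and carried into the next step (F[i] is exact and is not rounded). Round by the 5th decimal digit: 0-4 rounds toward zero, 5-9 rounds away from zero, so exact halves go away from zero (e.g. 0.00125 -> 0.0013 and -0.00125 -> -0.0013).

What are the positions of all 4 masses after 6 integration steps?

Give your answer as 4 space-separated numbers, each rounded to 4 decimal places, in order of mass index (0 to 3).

Step 0: x=[4.0000 8.0000 10.0000 12.0000] v=[0.0000 0.0000 0.0000 1.0000]
Step 1: x=[4.0000 7.9200 10.0000 12.1200] v=[0.0000 -0.8000 0.0000 1.2000]
Step 2: x=[3.9968 7.7664 10.0016 12.2576] v=[-0.0320 -1.5360 0.0160 1.3760]
Step 3: x=[3.9845 7.5514 10.0040 12.4101] v=[-0.1229 -2.1498 0.0243 1.5248]
Step 4: x=[3.9555 7.2919 10.0046 12.5745] v=[-0.2899 -2.5955 0.0057 1.6436]
Step 5: x=[3.9018 7.0074 9.9995 12.7475] v=[-0.5375 -2.8450 -0.0514 1.7296]
Step 6: x=[3.8162 6.7184 9.9846 12.9255] v=[-0.8560 -2.8904 -0.1490 1.7800]

Answer: 3.8162 6.7184 9.9846 12.9255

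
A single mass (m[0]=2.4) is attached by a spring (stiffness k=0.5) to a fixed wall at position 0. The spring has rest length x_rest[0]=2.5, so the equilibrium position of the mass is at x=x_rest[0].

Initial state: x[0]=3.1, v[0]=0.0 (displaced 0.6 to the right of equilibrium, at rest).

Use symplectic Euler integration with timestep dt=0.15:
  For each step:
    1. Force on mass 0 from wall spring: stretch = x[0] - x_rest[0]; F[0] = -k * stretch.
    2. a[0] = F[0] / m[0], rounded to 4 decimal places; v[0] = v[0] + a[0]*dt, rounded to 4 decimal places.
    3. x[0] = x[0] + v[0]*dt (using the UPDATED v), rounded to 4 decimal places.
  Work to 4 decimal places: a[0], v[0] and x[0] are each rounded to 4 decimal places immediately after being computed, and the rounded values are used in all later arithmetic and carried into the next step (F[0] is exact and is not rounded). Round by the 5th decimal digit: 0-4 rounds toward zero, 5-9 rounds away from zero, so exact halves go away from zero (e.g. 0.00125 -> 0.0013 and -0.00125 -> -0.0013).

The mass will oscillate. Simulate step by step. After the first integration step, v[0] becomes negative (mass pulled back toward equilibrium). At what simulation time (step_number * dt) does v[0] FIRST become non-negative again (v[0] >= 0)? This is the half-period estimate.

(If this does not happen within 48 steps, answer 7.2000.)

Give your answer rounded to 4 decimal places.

Step 0: x=[3.1000] v=[0.0000]
Step 1: x=[3.0972] v=[-0.0188]
Step 2: x=[3.0916] v=[-0.0375]
Step 3: x=[3.0832] v=[-0.0560]
Step 4: x=[3.0721] v=[-0.0742]
Step 5: x=[3.0583] v=[-0.0921]
Step 6: x=[3.0419] v=[-0.1095]
Step 7: x=[3.0229] v=[-0.1264]
Step 8: x=[3.0015] v=[-0.1427]
Step 9: x=[2.9777] v=[-0.1584]
Step 10: x=[2.9517] v=[-0.1733]
Step 11: x=[2.9236] v=[-0.1874]
Step 12: x=[2.8935] v=[-0.2006]
Step 13: x=[2.8616] v=[-0.2129]
Step 14: x=[2.8280] v=[-0.2242]
Step 15: x=[2.7928] v=[-0.2344]
Step 16: x=[2.7563] v=[-0.2436]
Step 17: x=[2.7186] v=[-0.2516]
Step 18: x=[2.6798] v=[-0.2584]
Step 19: x=[2.6402] v=[-0.2640]
Step 20: x=[2.5999] v=[-0.2684]
Step 21: x=[2.5592] v=[-0.2715]
Step 22: x=[2.5182] v=[-0.2733]
Step 23: x=[2.4771] v=[-0.2739]
Step 24: x=[2.4361] v=[-0.2732]
Step 25: x=[2.3954] v=[-0.2712]
Step 26: x=[2.3552] v=[-0.2679]
Step 27: x=[2.3157] v=[-0.2634]
Step 28: x=[2.2771] v=[-0.2576]
Step 29: x=[2.2395] v=[-0.2506]
Step 30: x=[2.2031] v=[-0.2425]
Step 31: x=[2.1681] v=[-0.2332]
Step 32: x=[2.1347] v=[-0.2228]
Step 33: x=[2.1030] v=[-0.2114]
Step 34: x=[2.0732] v=[-0.1990]
Step 35: x=[2.0453] v=[-0.1857]
Step 36: x=[2.0196] v=[-0.1715]
Step 37: x=[1.9961] v=[-0.1565]
Step 38: x=[1.9750] v=[-0.1408]
Step 39: x=[1.9563] v=[-0.1244]
Step 40: x=[1.9402] v=[-0.1074]
Step 41: x=[1.9267] v=[-0.0899]
Step 42: x=[1.9159] v=[-0.0720]
Step 43: x=[1.9078] v=[-0.0537]
Step 44: x=[1.9025] v=[-0.0352]
Step 45: x=[1.9000] v=[-0.0165]
Step 46: x=[1.9003] v=[0.0023]
First v>=0 after going negative at step 46, time=6.9000

Answer: 6.9000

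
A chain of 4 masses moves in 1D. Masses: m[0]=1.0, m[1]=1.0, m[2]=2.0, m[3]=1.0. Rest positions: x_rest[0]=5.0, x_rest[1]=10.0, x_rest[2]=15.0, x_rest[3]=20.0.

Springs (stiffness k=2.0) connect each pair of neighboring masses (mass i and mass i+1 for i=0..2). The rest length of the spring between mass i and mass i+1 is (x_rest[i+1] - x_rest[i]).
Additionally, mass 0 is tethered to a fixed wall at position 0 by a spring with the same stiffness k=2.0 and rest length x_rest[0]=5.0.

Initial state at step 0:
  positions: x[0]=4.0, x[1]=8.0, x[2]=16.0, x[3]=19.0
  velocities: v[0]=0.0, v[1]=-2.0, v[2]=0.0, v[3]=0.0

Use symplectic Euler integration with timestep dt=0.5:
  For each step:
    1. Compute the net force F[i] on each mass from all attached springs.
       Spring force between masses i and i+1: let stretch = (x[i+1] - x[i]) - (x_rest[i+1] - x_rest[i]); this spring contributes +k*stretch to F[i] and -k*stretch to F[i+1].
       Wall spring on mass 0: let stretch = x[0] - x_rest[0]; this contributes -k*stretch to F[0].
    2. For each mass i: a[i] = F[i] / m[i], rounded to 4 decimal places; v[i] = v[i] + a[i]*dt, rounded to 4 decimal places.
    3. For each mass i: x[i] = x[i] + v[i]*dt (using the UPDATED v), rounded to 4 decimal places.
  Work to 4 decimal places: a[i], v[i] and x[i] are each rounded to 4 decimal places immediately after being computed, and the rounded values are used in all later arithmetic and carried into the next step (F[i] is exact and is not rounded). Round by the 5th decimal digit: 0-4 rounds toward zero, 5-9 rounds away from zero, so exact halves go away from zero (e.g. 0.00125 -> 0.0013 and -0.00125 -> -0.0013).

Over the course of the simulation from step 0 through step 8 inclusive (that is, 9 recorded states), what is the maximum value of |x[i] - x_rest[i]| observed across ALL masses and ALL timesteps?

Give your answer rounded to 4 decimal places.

Step 0: x=[4.0000 8.0000 16.0000 19.0000] v=[0.0000 -2.0000 0.0000 0.0000]
Step 1: x=[4.0000 9.0000 14.7500 20.0000] v=[0.0000 2.0000 -2.5000 2.0000]
Step 2: x=[4.5000 10.3750 13.3750 20.8750] v=[1.0000 2.7500 -2.7500 1.7500]
Step 3: x=[5.6875 10.3125 13.1250 20.5000] v=[2.3750 -0.1250 -0.5000 -0.7500]
Step 4: x=[6.3438 9.3438 14.0157 18.9375] v=[1.3125 -1.9375 1.7813 -3.1250]
Step 5: x=[5.3282 9.2110 14.9689 17.4141] v=[-2.0313 -0.2656 1.9063 -3.0468]
Step 6: x=[3.5899 10.0158 15.0939 17.1681] v=[-3.4767 1.6095 0.2500 -0.4920]
Step 7: x=[3.2696 10.1467 14.4679 18.3850] v=[-0.6407 0.2617 -1.2520 2.4338]
Step 8: x=[4.7530 8.9996 13.7409 20.1434] v=[2.9668 -2.2942 -1.4541 3.5167]
Max displacement = 2.8319

Answer: 2.8319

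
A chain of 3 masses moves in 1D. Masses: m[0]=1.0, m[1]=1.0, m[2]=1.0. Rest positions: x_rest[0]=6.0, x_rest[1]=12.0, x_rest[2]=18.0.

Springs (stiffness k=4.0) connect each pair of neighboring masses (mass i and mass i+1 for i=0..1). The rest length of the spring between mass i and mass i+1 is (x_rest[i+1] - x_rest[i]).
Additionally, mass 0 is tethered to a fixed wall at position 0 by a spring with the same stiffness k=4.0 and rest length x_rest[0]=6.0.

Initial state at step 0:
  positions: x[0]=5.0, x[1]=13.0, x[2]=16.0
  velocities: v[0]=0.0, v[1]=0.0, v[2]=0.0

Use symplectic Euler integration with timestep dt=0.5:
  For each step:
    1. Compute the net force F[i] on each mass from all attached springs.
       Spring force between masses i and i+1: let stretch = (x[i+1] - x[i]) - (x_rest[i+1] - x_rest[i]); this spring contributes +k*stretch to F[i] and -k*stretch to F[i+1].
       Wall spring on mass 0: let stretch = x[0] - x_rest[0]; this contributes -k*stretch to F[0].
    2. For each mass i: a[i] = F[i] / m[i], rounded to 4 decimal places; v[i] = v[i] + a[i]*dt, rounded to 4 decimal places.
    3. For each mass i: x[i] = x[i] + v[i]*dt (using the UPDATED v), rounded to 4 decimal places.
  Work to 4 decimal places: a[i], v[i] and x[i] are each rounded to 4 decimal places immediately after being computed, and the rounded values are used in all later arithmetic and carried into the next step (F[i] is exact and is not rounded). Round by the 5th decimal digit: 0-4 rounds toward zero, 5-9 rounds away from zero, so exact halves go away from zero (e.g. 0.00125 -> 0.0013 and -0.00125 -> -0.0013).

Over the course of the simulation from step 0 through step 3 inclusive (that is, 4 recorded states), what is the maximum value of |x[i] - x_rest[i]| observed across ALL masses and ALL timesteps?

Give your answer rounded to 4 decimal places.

Answer: 4.0000

Derivation:
Step 0: x=[5.0000 13.0000 16.0000] v=[0.0000 0.0000 0.0000]
Step 1: x=[8.0000 8.0000 19.0000] v=[6.0000 -10.0000 6.0000]
Step 2: x=[3.0000 14.0000 17.0000] v=[-10.0000 12.0000 -4.0000]
Step 3: x=[6.0000 12.0000 18.0000] v=[6.0000 -4.0000 2.0000]
Max displacement = 4.0000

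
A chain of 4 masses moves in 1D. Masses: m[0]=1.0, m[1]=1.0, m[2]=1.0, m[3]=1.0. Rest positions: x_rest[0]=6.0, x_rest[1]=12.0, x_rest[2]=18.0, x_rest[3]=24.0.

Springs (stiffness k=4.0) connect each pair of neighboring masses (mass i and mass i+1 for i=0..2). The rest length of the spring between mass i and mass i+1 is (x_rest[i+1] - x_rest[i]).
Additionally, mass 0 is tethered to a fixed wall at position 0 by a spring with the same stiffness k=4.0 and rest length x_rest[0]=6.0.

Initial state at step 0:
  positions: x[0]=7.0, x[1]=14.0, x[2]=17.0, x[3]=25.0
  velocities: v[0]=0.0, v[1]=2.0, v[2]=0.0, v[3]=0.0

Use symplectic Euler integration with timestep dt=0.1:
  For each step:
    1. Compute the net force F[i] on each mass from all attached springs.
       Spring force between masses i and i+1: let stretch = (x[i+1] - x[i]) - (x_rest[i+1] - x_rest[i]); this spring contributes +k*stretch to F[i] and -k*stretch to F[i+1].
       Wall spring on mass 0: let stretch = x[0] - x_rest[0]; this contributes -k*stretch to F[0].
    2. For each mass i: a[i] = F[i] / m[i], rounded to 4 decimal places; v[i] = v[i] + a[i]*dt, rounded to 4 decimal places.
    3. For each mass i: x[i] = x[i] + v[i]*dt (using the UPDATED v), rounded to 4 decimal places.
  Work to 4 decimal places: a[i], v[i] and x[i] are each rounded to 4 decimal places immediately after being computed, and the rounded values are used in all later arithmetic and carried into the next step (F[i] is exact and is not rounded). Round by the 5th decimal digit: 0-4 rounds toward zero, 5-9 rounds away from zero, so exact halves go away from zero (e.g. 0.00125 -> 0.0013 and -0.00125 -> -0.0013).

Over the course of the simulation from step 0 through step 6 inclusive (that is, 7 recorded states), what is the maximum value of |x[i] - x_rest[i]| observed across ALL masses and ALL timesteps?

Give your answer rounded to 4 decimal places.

Answer: 2.0400

Derivation:
Step 0: x=[7.0000 14.0000 17.0000 25.0000] v=[0.0000 2.0000 0.0000 0.0000]
Step 1: x=[7.0000 14.0400 17.2000 24.9200] v=[0.0000 0.4000 2.0000 -0.8000]
Step 2: x=[7.0016 13.9248 17.5824 24.7712] v=[0.0160 -1.1520 3.8240 -1.4880]
Step 3: x=[7.0001 13.6790 18.1061 24.5749] v=[-0.0154 -2.4582 5.2365 -1.9635]
Step 4: x=[6.9857 13.3431 18.7114 24.3598] v=[-0.1439 -3.3589 6.0532 -2.1510]
Step 5: x=[6.9462 12.9677 19.3279 24.1588] v=[-0.3952 -3.7545 6.1652 -2.0104]
Step 6: x=[6.8697 12.6058 19.8833 24.0045] v=[-0.7651 -3.6190 5.5535 -1.5428]
Max displacement = 2.0400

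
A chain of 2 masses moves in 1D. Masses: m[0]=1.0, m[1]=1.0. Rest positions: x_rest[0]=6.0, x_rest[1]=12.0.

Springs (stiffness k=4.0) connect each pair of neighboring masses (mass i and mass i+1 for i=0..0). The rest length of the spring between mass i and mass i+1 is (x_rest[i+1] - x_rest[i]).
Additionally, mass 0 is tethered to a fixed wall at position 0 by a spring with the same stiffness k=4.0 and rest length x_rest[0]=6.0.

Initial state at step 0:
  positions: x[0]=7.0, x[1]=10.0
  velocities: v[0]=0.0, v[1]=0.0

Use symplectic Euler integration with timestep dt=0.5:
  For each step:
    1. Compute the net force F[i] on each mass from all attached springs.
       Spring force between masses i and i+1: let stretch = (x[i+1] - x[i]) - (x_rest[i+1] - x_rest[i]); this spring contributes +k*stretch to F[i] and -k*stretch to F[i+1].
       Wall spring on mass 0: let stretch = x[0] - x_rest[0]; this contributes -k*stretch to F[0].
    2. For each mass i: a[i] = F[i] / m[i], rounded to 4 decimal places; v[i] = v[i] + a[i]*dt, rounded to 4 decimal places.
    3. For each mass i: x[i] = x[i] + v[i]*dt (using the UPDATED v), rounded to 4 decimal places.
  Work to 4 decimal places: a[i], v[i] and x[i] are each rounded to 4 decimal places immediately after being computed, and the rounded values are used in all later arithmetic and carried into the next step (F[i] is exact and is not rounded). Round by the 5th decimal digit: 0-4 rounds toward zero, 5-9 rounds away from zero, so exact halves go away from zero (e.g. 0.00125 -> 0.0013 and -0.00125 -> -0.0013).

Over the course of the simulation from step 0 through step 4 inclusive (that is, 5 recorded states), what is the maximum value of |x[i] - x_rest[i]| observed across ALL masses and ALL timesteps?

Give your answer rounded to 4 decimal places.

Step 0: x=[7.0000 10.0000] v=[0.0000 0.0000]
Step 1: x=[3.0000 13.0000] v=[-8.0000 6.0000]
Step 2: x=[6.0000 12.0000] v=[6.0000 -2.0000]
Step 3: x=[9.0000 11.0000] v=[6.0000 -2.0000]
Step 4: x=[5.0000 14.0000] v=[-8.0000 6.0000]
Max displacement = 3.0000

Answer: 3.0000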